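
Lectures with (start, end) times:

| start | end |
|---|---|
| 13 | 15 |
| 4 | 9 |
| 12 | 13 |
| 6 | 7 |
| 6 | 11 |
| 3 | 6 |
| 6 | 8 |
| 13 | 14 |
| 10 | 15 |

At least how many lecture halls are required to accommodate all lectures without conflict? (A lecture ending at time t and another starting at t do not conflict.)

4

starts: [3, 4, 6, 6, 6, 10, 12, 13, 13]
ends:   [6, 7, 8, 9, 11, 13, 14, 15, 15]
s3→1 s4→2 e6→1 s6→2 s6→3 s6→4  — peak 4.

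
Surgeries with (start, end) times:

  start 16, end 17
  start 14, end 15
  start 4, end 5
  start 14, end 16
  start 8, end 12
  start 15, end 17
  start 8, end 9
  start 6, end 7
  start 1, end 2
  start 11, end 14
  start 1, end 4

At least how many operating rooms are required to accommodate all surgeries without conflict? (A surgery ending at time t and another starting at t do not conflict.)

2

starts: [1, 1, 4, 6, 8, 8, 11, 14, 14, 15, 16]
ends:   [2, 4, 5, 7, 9, 12, 14, 15, 16, 17, 17]
s1→1 s1→2  — peak 2.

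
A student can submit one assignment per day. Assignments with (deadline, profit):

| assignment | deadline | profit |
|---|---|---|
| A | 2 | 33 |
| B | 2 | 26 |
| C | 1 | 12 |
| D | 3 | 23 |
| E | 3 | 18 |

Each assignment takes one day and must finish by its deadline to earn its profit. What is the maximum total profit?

Take jobs in profit order; each goes to the latest open slot no later than its deadline.
By profit: A(d2,33), B(d2,26), D(d3,23), E(d3,18), C(d1,12)
A→slot 2; B→slot 1; D→slot 3; E skipped; C skipped.
Profit = 26 + 33 + 23 = 82

82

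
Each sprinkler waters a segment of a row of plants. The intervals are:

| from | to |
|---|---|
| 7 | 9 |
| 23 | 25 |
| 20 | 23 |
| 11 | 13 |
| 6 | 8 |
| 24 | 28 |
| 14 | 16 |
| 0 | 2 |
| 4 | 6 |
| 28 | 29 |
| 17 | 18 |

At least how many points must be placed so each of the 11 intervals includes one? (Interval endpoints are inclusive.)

8

Sort by right endpoint; whenever an interval is uncovered, place a point at its right end.
Sorted: [0,2] [4,6] [6,8] [7,9] [11,13] [14,16] [17,18] [20,23] [23,25] [24,28] [28,29]
{[0,2]} hit by 2; {[4,6],[6,8]} hit by 6; {[7,9]} hit by 9; {[11,13]} hit by 13; {[14,16]} hit by 16; {[17,18]} hit by 18; {[20,23],[23,25]} hit by 23; {[24,28],[28,29]} hit by 28.
Points: 2, 6, 9, 13, 16, 18, 23, 28 (8 total).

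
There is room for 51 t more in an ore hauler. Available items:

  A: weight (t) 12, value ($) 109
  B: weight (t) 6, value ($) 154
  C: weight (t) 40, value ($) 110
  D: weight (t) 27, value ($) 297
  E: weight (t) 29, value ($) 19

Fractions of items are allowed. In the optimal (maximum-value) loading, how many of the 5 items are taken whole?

3

Sort by value per unit weight and fill in that order.
Order: B (154/6=25.67) > D (297/27=11.00) > A (109/12=9.08) > C (110/40=2.75) > E (19/29=0.66)
Fill: take B (6 @ 154) → take D (27 @ 297) → take A (12 @ 109) → take 6/40 of C → 16.50; 51/51 used.
3 item(s) taken whole; one partial (take 6/40 of C).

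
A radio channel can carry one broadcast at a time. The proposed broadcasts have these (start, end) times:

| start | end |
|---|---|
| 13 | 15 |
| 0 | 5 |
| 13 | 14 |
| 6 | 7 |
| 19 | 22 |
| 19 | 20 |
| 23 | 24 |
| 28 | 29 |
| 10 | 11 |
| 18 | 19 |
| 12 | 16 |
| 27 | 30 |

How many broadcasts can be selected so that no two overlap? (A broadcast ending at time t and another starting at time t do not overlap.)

Greedy by earliest finish: after sorting by end time, pick each interval compatible with the last pick.
By end time: (0,5), (6,7), (10,11), (13,14), (13,15), (12,16), (18,19), (19,20), (19,22), (23,24), (28,29), (27,30).
Pick (0,5); next start ≥ 5 → (6,7); next start ≥ 7 → (10,11); next start ≥ 11 → (13,14); next start ≥ 14 → (18,19); next start ≥ 19 → (19,20); next start ≥ 20 → (23,24); next start ≥ 24 → (28,29).
Selected 8 broadcasts.

8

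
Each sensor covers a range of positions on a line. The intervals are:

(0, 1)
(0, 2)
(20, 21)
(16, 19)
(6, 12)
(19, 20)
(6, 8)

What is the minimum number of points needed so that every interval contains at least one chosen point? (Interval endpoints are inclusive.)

4

Process intervals by earliest right end; each time one isn't hit yet, stab at its right endpoint.
By right end: [0,1]  [0,2]  [6,8]  [6,12]  [16,19]  [19,20]  [20,21]
[0,1] uncovered → point at 1; [6,8] uncovered → point at 8; [16,19] uncovered → point at 19; [20,21] uncovered → point at 21.
Points: 1, 8, 19, 21 (4 total).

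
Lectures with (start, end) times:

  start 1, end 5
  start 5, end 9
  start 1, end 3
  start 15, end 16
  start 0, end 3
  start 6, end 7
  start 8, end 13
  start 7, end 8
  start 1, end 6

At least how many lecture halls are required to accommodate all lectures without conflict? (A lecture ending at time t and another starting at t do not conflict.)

4

Count concurrent intervals with a sweep; the peak is the room count.
Events (time:±→running): 0:+→1 1:+→2 1:+→3 1:+→4 … peak 4.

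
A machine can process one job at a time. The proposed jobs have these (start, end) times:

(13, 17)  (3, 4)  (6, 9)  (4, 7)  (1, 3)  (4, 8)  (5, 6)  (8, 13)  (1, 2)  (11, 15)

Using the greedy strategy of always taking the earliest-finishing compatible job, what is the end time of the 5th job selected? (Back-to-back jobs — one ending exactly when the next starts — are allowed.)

15

Order by finish time; keep every interval that doesn't clash with the previous kept one.
Sorted by end: (1,2)  (1,3)  (3,4)  (5,6)  (4,7)  (4,8)  (6,9)  (8,13)  (11,15)  (13,17)
take (1,2); take (3,4); take (5,6); skip (4,7); take (6,9); skip (8,13); take (11,15); skip (13,17).
Selected: (1,2) (3,4) (5,6) (6,9) (11,15)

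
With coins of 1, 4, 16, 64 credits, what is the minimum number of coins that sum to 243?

9

Use the largest denomination that fits, subtract, and repeat.
243 − 3×64→51 − 3×16→3 − 3×1→0
Total coins = 3 + 3 + 3 = 9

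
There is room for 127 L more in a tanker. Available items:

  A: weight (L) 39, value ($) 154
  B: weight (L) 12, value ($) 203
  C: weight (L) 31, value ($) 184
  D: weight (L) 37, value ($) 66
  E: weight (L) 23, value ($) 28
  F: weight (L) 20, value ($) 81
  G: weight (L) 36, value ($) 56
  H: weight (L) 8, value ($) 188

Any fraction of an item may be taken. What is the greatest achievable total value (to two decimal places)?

840.32

Order: H (188/8=23.50) > B (203/12=16.92) > C (184/31=5.94) > F (81/20=4.05) > A (154/39=3.95) > D (66/37=1.78) > G (56/36=1.56) > E (28/23=1.22)
Fill: take H (8 @ 188) → take B (12 @ 203) → take C (31 @ 184) → take F (20 @ 81) → take A (39 @ 154) → take 17/37 of D → 30.32; 127/127 used.
Total value = 840.32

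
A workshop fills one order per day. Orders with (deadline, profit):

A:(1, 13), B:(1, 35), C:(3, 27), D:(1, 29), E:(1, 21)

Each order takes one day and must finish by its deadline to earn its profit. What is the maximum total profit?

62

Take jobs in profit order; each goes to the latest open slot no later than its deadline.
By profit: B(d1,35), D(d1,29), C(d3,27), E(d1,21), A(d1,13)
B→slot 1; D skipped; C→slot 3; E skipped; A skipped.
Profit = 35 + 27 = 62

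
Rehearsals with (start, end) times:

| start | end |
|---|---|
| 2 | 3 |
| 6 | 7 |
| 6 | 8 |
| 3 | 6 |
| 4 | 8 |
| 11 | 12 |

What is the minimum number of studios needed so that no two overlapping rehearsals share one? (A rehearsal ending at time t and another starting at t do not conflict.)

Events (time:±→running): 2:+→1 3:-→0 3:+→1 4:+→2 6:-→1 6:+→2 6:+→3 … peak 3.

3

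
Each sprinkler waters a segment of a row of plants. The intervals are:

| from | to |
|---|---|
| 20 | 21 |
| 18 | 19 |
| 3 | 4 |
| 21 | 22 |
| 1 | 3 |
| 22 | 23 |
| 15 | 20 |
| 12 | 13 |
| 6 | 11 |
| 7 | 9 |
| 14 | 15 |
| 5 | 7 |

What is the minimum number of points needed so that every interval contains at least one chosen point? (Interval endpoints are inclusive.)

By right end: [1,3]  [3,4]  [5,7]  [7,9]  [6,11]  [12,13]  [14,15]  [18,19]  [15,20]  [20,21]  [21,22]  [22,23]
[1,3] uncovered → point at 3; [5,7] uncovered → point at 7; [12,13] uncovered → point at 13; [14,15] uncovered → point at 15; [18,19] uncovered → point at 19; [20,21] uncovered → point at 21; [22,23] uncovered → point at 23.
Points: 3, 7, 13, 15, 19, 21, 23 (7 total).

7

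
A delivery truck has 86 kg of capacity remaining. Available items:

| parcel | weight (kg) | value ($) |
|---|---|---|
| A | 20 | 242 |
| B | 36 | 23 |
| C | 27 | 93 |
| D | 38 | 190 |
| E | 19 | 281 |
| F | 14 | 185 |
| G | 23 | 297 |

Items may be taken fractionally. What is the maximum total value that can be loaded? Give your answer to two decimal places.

Sort by value per unit weight and fill in that order.
Ratios (sorted): E 14.79, F 13.21, G 12.91, A 12.10, D 5.00, C 3.44, B 0.64
take E (19 @ 281); take F (14 @ 185); take G (23 @ 297); take A (20 @ 242); take 10/38 of D → 50.00. Capacity used 86/86.
Total value = 1055.00

1055.00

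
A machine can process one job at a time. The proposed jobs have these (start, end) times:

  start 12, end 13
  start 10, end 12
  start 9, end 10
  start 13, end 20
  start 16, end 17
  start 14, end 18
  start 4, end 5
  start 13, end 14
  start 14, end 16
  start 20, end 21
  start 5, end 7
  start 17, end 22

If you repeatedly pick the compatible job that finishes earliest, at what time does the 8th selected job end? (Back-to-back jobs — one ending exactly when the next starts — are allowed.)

17

Order by finish time; keep every interval that doesn't clash with the previous kept one.
By end time: (4,5), (5,7), (9,10), (10,12), (12,13), (13,14), (14,16), (16,17), (14,18), (13,20), (20,21), (17,22).
Pick (4,5); next start ≥ 5 → (5,7); next start ≥ 7 → (9,10); next start ≥ 10 → (10,12); next start ≥ 12 → (12,13); next start ≥ 13 → (13,14); next start ≥ 14 → (14,16); next start ≥ 16 → (16,17); next start ≥ 17 → (20,21).
Selected: (4,5) (5,7) (9,10) (10,12) (12,13) (13,14) (14,16) (16,17) (20,21)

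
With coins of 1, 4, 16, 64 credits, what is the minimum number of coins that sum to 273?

6

Use the largest denomination that fits, subtract, and repeat.
273 − 4×64→17 − 1×16→1 − 1×1→0
Total coins = 4 + 1 + 1 = 6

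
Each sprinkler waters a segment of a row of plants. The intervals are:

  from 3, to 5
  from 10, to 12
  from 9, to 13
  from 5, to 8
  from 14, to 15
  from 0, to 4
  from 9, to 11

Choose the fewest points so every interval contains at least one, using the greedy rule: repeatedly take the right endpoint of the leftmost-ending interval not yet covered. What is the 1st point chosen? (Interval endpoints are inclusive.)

4

By right end: [0,4]  [3,5]  [5,8]  [9,11]  [10,12]  [9,13]  [14,15]
[0,4] uncovered → point at 4; [5,8] uncovered → point at 8; [9,11] uncovered → point at 11; [14,15] uncovered → point at 15.
Points: 4, 8, 11, 15 (4 total).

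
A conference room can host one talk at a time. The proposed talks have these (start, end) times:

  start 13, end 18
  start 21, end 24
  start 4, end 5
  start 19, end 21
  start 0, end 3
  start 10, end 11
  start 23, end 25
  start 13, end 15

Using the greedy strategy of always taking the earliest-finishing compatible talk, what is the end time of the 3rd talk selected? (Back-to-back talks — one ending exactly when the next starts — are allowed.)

Greedy by earliest finish: after sorting by end time, pick each interval compatible with the last pick.
By end time: (0,3), (4,5), (10,11), (13,15), (13,18), (19,21), (21,24), (23,25).
Pick (0,3); next start ≥ 3 → (4,5); next start ≥ 5 → (10,11); next start ≥ 11 → (13,15); next start ≥ 15 → (19,21); next start ≥ 21 → (21,24).
Selected: (0,3) (4,5) (10,11) (13,15) (19,21) (21,24)

11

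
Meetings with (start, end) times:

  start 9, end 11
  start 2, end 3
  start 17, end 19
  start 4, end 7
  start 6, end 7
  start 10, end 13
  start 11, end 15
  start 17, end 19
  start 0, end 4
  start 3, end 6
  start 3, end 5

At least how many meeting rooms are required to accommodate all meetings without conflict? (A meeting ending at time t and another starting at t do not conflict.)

3

Count concurrent intervals with a sweep; the peak is the room count.
starts: [0, 2, 3, 3, 4, 6, 9, 10, 11, 17, 17]
ends:   [3, 4, 5, 6, 7, 7, 11, 13, 15, 19, 19]
s0→1 s2→2 e3→1 s3→2 s3→3  — peak 3.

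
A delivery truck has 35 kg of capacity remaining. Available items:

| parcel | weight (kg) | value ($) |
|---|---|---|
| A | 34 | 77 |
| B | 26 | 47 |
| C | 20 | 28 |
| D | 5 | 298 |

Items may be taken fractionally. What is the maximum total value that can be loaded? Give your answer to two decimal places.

365.94

Sort by value per unit weight and fill in that order.
Ratios (sorted): D 59.60, A 2.26, B 1.81, C 1.40
take D (5 @ 298); take 30/34 of A → 67.94. Capacity used 35/35.
Total value = 365.94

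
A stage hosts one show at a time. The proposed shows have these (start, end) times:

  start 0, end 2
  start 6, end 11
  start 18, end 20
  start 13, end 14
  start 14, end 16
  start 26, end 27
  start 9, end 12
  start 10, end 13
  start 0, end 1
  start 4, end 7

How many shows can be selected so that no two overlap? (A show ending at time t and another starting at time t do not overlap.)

7

Order by finish time; keep every interval that doesn't clash with the previous kept one.
By end time: (0,1), (0,2), (4,7), (6,11), (9,12), (10,13), (13,14), (14,16), (18,20), (26,27).
Pick (0,1); next start ≥ 1 → (4,7); next start ≥ 7 → (9,12); next start ≥ 12 → (13,14); next start ≥ 14 → (14,16); next start ≥ 16 → (18,20); next start ≥ 20 → (26,27).
Selected 7 shows.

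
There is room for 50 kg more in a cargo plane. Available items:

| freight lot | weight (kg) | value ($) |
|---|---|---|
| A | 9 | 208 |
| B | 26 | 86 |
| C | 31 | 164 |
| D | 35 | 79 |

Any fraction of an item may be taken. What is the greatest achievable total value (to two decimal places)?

405.08

Greedy by value/weight ratio, highest first.
Order: A (208/9=23.11) > C (164/31=5.29) > B (86/26=3.31) > D (79/35=2.26)
Fill: take A (9 @ 208) → take C (31 @ 164) → take 10/26 of B → 33.08; 50/50 used.
Total value = 405.08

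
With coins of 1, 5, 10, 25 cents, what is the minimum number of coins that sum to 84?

8

84 − 3×25→9 − 1×5→4 − 4×1→0
Total coins = 3 + 1 + 4 = 8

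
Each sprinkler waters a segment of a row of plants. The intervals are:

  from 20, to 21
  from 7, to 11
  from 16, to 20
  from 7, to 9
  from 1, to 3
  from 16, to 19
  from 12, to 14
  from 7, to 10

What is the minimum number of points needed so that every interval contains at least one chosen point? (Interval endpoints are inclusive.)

Sorted: [1,3] [7,9] [7,10] [7,11] [12,14] [16,19] [16,20] [20,21]
{[1,3]} hit by 3; {[7,9],[7,10],[7,11]} hit by 9; {[12,14]} hit by 14; {[16,19],[16,20]} hit by 19; {[20,21]} hit by 21.
Points: 3, 9, 14, 19, 21 (5 total).

5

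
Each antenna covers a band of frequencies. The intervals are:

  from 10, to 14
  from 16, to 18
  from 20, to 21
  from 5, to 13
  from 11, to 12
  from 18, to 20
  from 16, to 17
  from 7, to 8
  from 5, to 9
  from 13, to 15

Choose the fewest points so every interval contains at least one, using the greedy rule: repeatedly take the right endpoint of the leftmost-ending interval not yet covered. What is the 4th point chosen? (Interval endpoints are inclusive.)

Sort by right endpoint; whenever an interval is uncovered, place a point at its right end.
Sorted: [7,8] [5,9] [11,12] [5,13] [10,14] [13,15] [16,17] [16,18] [18,20] [20,21]
{[7,8],[5,9]} hit by 8; {[11,12],[5,13],[10,14]} hit by 12; {[13,15]} hit by 15; {[16,17],[16,18]} hit by 17; {[18,20],[20,21]} hit by 20.
Points: 8, 12, 15, 17, 20 (5 total).

17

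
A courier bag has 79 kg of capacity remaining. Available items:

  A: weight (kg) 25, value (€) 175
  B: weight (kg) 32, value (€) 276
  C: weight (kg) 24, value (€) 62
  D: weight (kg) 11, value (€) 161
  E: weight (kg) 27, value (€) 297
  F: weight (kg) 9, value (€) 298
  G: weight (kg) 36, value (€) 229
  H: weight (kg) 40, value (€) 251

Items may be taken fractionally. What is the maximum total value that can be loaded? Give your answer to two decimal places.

1032.00

Ratios (sorted): F 33.11, D 14.64, E 11.00, B 8.62, A 7.00, G 6.36, H 6.28, C 2.58
take F (9 @ 298); take D (11 @ 161); take E (27 @ 297); take B (32 @ 276). Capacity used 79/79.
Total value = 1032.00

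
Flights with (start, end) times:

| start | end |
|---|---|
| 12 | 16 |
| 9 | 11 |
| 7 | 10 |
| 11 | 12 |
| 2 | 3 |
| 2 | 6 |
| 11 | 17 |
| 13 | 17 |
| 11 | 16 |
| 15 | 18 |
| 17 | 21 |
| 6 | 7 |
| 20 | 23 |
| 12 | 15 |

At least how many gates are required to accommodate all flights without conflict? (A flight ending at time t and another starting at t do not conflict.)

5

Events (time:±→running): 2:+→1 2:+→2 3:-→1 6:-→0 6:+→1 7:-→0 7:+→1 9:+→2 10:-→1 11:-→0 11:+→1 11:+→2 11:+→3 12:-→2 12:+→3 12:+→4 13:+→5 … peak 5.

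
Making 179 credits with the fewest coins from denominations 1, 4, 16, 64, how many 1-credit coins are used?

3

179 = 2×64 + 3×16 + 3×1
Count of 1: 3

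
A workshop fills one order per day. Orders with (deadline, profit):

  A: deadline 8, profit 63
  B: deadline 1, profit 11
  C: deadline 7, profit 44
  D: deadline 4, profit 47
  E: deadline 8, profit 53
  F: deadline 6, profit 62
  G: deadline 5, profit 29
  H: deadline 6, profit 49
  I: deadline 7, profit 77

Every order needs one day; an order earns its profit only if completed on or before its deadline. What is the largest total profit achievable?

By profit: I(d7,77), A(d8,63), F(d6,62), E(d8,53), H(d6,49), D(d4,47), C(d7,44), G(d5,29), B(d1,11)
I→slot 7; A→slot 8; F→slot 6; E→slot 5; H→slot 4; D→slot 3; C→slot 2; G→slot 1; B skipped.
Profit = 29 + 44 + 47 + 49 + 53 + 62 + 77 + 63 = 424

424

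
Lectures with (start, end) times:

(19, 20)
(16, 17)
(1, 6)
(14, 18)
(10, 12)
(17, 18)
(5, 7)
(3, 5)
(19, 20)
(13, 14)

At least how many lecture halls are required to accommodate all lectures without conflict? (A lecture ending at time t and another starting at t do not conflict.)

2

Count concurrent intervals with a sweep; the peak is the room count.
Events (time:±→running): 1:+→1 3:+→2 … peak 2.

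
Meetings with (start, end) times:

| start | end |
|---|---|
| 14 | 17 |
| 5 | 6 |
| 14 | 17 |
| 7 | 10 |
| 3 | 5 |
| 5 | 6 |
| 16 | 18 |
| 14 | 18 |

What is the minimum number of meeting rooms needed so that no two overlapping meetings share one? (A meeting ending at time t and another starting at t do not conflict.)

4

Count concurrent intervals with a sweep; the peak is the room count.
starts: [3, 5, 5, 7, 14, 14, 14, 16]
ends:   [5, 6, 6, 10, 17, 17, 18, 18]
s3→1 e5→0 s5→1 s5→2 e6→1 e6→0 s7→1 e10→0 s14→1 s14→2 s14→3 s16→4  — peak 4.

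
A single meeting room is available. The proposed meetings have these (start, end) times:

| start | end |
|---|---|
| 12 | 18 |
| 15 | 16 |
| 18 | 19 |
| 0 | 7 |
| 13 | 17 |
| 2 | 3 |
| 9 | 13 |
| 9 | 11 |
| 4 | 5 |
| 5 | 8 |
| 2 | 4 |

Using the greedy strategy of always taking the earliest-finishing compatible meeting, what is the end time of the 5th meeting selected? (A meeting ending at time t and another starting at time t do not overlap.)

Order by finish time; keep every interval that doesn't clash with the previous kept one.
By end time: (2,3), (2,4), (4,5), (0,7), (5,8), (9,11), (9,13), (15,16), (13,17), (12,18), (18,19).
Pick (2,3); next start ≥ 3 → (4,5); next start ≥ 5 → (5,8); next start ≥ 8 → (9,11); next start ≥ 11 → (15,16); next start ≥ 16 → (18,19).
Selected: (2,3) (4,5) (5,8) (9,11) (15,16) (18,19)

16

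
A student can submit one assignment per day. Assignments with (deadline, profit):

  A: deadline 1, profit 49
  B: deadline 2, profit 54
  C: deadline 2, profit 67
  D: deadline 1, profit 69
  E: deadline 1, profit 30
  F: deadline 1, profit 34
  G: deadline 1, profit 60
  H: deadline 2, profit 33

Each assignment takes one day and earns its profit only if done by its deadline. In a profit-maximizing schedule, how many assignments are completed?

Take jobs in profit order; each goes to the latest open slot no later than its deadline.
By profit: D(d1,69), C(d2,67), G(d1,60), B(d2,54), A(d1,49), F(d1,34), H(d2,33), E(d1,30)
D→slot 1; C→slot 2; G skipped; B skipped; A skipped; F skipped; H skipped; E skipped.
2 of 8 scheduled.

2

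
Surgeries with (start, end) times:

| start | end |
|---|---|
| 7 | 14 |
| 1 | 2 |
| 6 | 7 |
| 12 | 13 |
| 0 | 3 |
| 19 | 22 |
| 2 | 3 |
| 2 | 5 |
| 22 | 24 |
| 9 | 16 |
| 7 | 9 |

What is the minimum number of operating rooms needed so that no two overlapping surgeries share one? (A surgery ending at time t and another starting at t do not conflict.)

3

starts: [0, 1, 2, 2, 6, 7, 7, 9, 12, 19, 22]
ends:   [2, 3, 3, 5, 7, 9, 13, 14, 16, 22, 24]
s0→1 s1→2 e2→1 s2→2 s2→3  — peak 3.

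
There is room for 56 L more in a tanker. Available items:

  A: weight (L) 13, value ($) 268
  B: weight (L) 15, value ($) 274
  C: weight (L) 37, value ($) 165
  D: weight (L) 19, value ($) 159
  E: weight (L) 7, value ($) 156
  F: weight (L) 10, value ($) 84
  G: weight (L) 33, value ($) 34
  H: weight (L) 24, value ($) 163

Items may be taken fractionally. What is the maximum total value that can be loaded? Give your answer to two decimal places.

Greedy by value/weight ratio, highest first.
Ratios (sorted): E 22.29, A 20.62, B 18.27, F 8.40, D 8.37, H 6.79, C 4.46, G 1.03
take E (7 @ 156); take A (13 @ 268); take B (15 @ 274); take F (10 @ 84); take 11/19 of D → 92.05. Capacity used 56/56.
Total value = 874.05

874.05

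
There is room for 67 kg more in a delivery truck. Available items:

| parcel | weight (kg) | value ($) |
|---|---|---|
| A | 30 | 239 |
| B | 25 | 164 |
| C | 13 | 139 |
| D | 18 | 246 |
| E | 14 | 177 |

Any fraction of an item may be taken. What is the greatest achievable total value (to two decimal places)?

Greedy by value/weight ratio, highest first.
Ratios (sorted): D 13.67, E 12.64, C 10.69, A 7.97, B 6.56
take D (18 @ 246); take E (14 @ 177); take C (13 @ 139); take 22/30 of A → 175.27. Capacity used 67/67.
Total value = 737.27

737.27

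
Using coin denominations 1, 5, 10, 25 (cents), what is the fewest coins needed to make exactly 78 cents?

Use the largest denomination that fits, subtract, and repeat.
78 − 3×25→3 − 3×1→0
Total coins = 3 + 3 = 6

6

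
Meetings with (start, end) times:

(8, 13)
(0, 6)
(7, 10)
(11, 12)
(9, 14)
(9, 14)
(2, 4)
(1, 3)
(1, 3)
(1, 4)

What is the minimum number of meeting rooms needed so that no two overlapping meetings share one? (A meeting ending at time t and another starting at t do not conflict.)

5

Events (time:±→running): 0:+→1 1:+→2 1:+→3 1:+→4 2:+→5 … peak 5.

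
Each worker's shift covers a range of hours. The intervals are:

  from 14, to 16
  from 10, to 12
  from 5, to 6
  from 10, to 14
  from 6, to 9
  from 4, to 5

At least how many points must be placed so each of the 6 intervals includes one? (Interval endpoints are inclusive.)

4

Process intervals by earliest right end; each time one isn't hit yet, stab at its right endpoint.
Sorted: [4,5] [5,6] [6,9] [10,12] [10,14] [14,16]
{[4,5],[5,6]} hit by 5; {[6,9]} hit by 9; {[10,12],[10,14]} hit by 12; {[14,16]} hit by 16.
Points: 5, 9, 12, 16 (4 total).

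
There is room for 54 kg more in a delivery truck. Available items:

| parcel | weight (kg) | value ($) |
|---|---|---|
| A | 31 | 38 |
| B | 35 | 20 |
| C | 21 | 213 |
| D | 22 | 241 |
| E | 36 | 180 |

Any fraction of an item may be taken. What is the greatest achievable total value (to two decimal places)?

509.00

Ratios (sorted): D 10.95, C 10.14, E 5.00, A 1.23, B 0.57
take D (22 @ 241); take C (21 @ 213); take 11/36 of E → 55.00. Capacity used 54/54.
Total value = 509.00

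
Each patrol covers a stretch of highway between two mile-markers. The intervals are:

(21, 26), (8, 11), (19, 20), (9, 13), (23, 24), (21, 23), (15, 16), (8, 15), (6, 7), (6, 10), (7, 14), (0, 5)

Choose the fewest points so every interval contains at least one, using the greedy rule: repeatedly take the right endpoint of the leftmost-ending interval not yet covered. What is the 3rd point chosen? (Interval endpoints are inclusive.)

11

Process intervals by earliest right end; each time one isn't hit yet, stab at its right endpoint.
Sorted: [0,5] [6,7] [6,10] [8,11] [9,13] [7,14] [8,15] [15,16] [19,20] [21,23] [23,24] [21,26]
{[0,5]} hit by 5; {[6,7],[6,10]} hit by 7; {[8,11],[9,13],[7,14],[8,15]} hit by 11; {[15,16]} hit by 16; {[19,20]} hit by 20; {[21,23],[23,24],[21,26]} hit by 23.
Points: 5, 7, 11, 16, 20, 23 (6 total).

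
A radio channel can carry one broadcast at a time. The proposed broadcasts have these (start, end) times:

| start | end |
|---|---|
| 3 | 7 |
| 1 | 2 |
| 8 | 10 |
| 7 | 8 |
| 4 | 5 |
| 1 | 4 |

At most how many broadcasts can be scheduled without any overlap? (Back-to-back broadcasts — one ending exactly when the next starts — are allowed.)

4

Sorted by end: (1,2)  (1,4)  (4,5)  (3,7)  (7,8)  (8,10)
take (1,2); skip (1,4); take (4,5); take (7,8); take (8,10).
Selected 4 broadcasts.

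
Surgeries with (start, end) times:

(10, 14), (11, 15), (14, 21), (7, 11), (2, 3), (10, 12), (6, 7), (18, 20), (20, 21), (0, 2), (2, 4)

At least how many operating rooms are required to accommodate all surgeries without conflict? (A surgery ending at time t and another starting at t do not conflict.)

Events (time:±→running): 0:+→1 2:-→0 2:+→1 2:+→2 3:-→1 4:-→0 6:+→1 7:-→0 7:+→1 10:+→2 10:+→3 … peak 3.

3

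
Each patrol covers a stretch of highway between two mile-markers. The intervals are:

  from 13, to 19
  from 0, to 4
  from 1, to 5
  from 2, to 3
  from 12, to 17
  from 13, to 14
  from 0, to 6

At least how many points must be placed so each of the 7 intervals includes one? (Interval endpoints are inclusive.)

Sorted: [2,3] [0,4] [1,5] [0,6] [13,14] [12,17] [13,19]
{[2,3],[0,4],[1,5],[0,6]} hit by 3; {[13,14],[12,17],[13,19]} hit by 14.
Points: 3, 14 (2 total).

2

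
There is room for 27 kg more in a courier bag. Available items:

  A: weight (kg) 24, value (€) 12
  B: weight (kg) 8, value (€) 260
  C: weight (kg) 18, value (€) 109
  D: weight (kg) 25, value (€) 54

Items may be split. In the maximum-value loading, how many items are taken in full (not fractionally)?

2

Order: B (260/8=32.50) > C (109/18=6.06) > D (54/25=2.16) > A (12/24=0.50)
Fill: take B (8 @ 260) → take C (18 @ 109) → take 1/25 of D → 2.16; 27/27 used.
2 item(s) taken whole; one partial (take 1/25 of D).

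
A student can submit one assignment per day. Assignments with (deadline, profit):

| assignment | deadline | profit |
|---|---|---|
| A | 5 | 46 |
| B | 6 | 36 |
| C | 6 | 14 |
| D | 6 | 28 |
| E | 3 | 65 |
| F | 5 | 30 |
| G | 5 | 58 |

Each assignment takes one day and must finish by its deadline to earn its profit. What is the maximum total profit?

263

By profit: E(d3,65), G(d5,58), A(d5,46), B(d6,36), F(d5,30), D(d6,28), C(d6,14)
E→slot 3; G→slot 5; A→slot 4; B→slot 6; F→slot 2; D→slot 1; C skipped.
Profit = 28 + 30 + 65 + 46 + 58 + 36 = 263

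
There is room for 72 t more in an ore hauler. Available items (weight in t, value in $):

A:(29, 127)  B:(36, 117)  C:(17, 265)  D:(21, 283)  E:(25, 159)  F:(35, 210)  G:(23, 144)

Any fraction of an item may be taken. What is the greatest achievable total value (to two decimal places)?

763.35

Ratios (sorted): C 15.59, D 13.48, E 6.36, G 6.26, F 6.00, A 4.38, B 3.25
take C (17 @ 265); take D (21 @ 283); take E (25 @ 159); take 9/23 of G → 56.35. Capacity used 72/72.
Total value = 763.35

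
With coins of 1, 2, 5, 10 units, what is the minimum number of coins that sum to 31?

4

Use the largest denomination that fits, subtract, and repeat.
31 − 3×10→1 − 1×1→0
Total coins = 3 + 1 = 4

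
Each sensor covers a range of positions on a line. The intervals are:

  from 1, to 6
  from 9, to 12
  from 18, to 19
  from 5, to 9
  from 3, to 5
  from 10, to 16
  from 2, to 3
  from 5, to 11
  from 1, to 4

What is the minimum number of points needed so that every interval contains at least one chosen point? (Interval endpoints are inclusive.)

Process intervals by earliest right end; each time one isn't hit yet, stab at its right endpoint.
Sorted: [2,3] [1,4] [3,5] [1,6] [5,9] [5,11] [9,12] [10,16] [18,19]
{[2,3],[1,4],[3,5],[1,6]} hit by 3; {[5,9],[5,11],[9,12]} hit by 9; {[10,16]} hit by 16; {[18,19]} hit by 19.
Points: 3, 9, 16, 19 (4 total).

4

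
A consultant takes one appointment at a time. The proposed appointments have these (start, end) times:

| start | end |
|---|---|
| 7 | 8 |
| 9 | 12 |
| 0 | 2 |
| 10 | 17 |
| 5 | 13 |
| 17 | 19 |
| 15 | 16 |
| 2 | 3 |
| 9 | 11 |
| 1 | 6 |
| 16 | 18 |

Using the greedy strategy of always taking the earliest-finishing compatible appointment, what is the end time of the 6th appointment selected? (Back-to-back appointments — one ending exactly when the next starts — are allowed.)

By end time: (0,2), (2,3), (1,6), (7,8), (9,11), (9,12), (5,13), (15,16), (10,17), (16,18), (17,19).
Pick (0,2); next start ≥ 2 → (2,3); next start ≥ 3 → (7,8); next start ≥ 8 → (9,11); next start ≥ 11 → (15,16); next start ≥ 16 → (16,18).
Selected: (0,2) (2,3) (7,8) (9,11) (15,16) (16,18)

18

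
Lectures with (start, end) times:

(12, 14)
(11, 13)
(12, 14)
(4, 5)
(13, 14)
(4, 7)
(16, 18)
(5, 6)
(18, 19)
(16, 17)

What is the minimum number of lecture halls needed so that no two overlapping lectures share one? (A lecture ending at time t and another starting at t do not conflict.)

Count concurrent intervals with a sweep; the peak is the room count.
starts: [4, 4, 5, 11, 12, 12, 13, 16, 16, 18]
ends:   [5, 6, 7, 13, 14, 14, 14, 17, 18, 19]
s4→1 s4→2 e5→1 s5→2 e6→1 e7→0 s11→1 s12→2 s12→3  — peak 3.

3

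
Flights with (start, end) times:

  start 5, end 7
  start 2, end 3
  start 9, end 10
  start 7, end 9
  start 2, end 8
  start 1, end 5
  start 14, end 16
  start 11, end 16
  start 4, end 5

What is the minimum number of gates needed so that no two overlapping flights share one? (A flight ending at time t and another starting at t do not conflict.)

3

starts: [1, 2, 2, 4, 5, 7, 9, 11, 14]
ends:   [3, 5, 5, 7, 8, 9, 10, 16, 16]
s1→1 s2→2 s2→3  — peak 3.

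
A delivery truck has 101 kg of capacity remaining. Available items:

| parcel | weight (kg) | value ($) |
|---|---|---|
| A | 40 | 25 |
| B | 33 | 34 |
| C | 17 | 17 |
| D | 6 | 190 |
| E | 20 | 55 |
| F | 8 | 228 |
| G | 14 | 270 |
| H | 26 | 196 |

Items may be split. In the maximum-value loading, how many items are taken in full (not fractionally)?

5

Ratios (sorted): D 31.67, F 28.50, G 19.29, H 7.54, E 2.75, B 1.03, C 1.00, A 0.62
take D (6 @ 190); take F (8 @ 228); take G (14 @ 270); take H (26 @ 196); take E (20 @ 55); take 27/33 of B → 27.82. Capacity used 101/101.
5 item(s) taken whole; one partial (take 27/33 of B).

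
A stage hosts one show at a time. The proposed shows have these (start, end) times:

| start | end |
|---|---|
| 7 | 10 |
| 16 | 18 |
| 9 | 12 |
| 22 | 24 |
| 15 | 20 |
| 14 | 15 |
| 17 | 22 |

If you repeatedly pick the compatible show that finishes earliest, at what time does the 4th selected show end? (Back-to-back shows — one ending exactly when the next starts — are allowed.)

Greedy by earliest finish: after sorting by end time, pick each interval compatible with the last pick.
Sorted by end: (7,10)  (9,12)  (14,15)  (16,18)  (15,20)  (17,22)  (22,24)
take (7,10); take (14,15); take (16,18); take (22,24).
Selected: (7,10) (14,15) (16,18) (22,24)

24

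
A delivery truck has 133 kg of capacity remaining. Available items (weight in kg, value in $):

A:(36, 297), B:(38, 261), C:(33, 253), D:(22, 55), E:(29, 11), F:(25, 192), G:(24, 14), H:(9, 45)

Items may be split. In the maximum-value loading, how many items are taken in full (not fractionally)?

4

Sort by value per unit weight and fill in that order.
Ratios (sorted): A 8.25, F 7.68, C 7.67, B 6.87, H 5.00, D 2.50, G 0.58, E 0.38
take A (36 @ 297); take F (25 @ 192); take C (33 @ 253); take B (38 @ 261); take 1/9 of H → 5.00. Capacity used 133/133.
4 item(s) taken whole; one partial (take 1/9 of H).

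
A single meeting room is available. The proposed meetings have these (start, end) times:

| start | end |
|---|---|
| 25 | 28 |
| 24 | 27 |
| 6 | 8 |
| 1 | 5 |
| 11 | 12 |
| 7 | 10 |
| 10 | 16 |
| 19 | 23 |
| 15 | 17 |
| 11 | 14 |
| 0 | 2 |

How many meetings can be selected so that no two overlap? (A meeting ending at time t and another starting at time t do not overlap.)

6

Sorted by end: (0,2)  (1,5)  (6,8)  (7,10)  (11,12)  (11,14)  (10,16)  (15,17)  (19,23)  (24,27)  (25,28)
take (0,2); take (6,8); take (11,12); take (15,17); take (19,23); take (24,27); skip (25,28).
Selected 6 meetings.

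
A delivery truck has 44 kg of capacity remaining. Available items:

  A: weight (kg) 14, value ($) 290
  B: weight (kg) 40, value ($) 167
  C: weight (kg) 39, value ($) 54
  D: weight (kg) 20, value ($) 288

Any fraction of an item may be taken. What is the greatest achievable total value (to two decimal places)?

619.75

Ratios (sorted): A 20.71, D 14.40, B 4.17, C 1.38
take A (14 @ 290); take D (20 @ 288); take 10/40 of B → 41.75. Capacity used 44/44.
Total value = 619.75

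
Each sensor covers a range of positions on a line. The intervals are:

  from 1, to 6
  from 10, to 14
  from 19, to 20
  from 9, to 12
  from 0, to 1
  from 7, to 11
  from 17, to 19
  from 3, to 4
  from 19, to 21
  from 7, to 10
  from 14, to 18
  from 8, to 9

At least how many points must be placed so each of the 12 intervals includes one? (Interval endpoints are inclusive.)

By right end: [0,1]  [3,4]  [1,6]  [8,9]  [7,10]  [7,11]  [9,12]  [10,14]  [14,18]  [17,19]  [19,20]  [19,21]
[0,1] uncovered → point at 1; [3,4] uncovered → point at 4; [8,9] uncovered → point at 9; [10,14] uncovered → point at 14; [17,19] uncovered → point at 19.
Points: 1, 4, 9, 14, 19 (5 total).

5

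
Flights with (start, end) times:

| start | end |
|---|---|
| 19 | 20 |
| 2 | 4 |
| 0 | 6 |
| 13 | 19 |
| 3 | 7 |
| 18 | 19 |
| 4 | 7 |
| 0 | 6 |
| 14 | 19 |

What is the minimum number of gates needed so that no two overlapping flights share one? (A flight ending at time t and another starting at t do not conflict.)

Count concurrent intervals with a sweep; the peak is the room count.
Events (time:±→running): 0:+→1 0:+→2 2:+→3 3:+→4 … peak 4.

4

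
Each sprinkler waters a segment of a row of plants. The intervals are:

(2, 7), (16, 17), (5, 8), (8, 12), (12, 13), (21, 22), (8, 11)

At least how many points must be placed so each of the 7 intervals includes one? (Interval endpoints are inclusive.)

Sorted: [2,7] [5,8] [8,11] [8,12] [12,13] [16,17] [21,22]
{[2,7],[5,8]} hit by 7; {[8,11],[8,12]} hit by 11; {[12,13]} hit by 13; {[16,17]} hit by 17; {[21,22]} hit by 22.
Points: 7, 11, 13, 17, 22 (5 total).

5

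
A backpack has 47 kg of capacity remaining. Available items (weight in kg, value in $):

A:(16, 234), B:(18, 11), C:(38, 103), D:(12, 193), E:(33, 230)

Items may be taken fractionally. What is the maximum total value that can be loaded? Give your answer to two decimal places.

Greedy by value/weight ratio, highest first.
Order: D (193/12=16.08) > A (234/16=14.62) > E (230/33=6.97) > C (103/38=2.71) > B (11/18=0.61)
Fill: take D (12 @ 193) → take A (16 @ 234) → take 19/33 of E → 132.42; 47/47 used.
Total value = 559.42

559.42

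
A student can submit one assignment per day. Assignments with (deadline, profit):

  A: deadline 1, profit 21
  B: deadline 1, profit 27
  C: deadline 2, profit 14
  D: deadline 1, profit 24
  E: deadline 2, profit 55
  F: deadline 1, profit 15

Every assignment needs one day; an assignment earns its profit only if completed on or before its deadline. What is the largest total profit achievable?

By profit: E(d2,55), B(d1,27), D(d1,24), A(d1,21), F(d1,15), C(d2,14)
E→slot 2; B→slot 1; D skipped; A skipped; F skipped; C skipped.
Profit = 27 + 55 = 82

82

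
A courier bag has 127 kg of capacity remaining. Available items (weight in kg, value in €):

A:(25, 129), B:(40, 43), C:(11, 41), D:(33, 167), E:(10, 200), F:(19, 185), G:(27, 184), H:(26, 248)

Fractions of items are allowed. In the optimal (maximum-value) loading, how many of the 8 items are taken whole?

5

Sort by value per unit weight and fill in that order.
Order: E (200/10=20.00) > F (185/19=9.74) > H (248/26=9.54) > G (184/27=6.81) > A (129/25=5.16) > D (167/33=5.06) > C (41/11=3.73) > B (43/40=1.07)
Fill: take E (10 @ 200) → take F (19 @ 185) → take H (26 @ 248) → take G (27 @ 184) → take A (25 @ 129) → take 20/33 of D → 101.21; 127/127 used.
5 item(s) taken whole; one partial (take 20/33 of D).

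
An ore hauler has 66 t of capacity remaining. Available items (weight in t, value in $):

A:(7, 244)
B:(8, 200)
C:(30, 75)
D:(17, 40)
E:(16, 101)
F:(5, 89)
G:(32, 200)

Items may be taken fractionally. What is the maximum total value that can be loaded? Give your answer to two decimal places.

Order: A (244/7=34.86) > B (200/8=25.00) > F (89/5=17.80) > E (101/16=6.31) > G (200/32=6.25) > C (75/30=2.50) > D (40/17=2.35)
Fill: take A (7 @ 244) → take B (8 @ 200) → take F (5 @ 89) → take E (16 @ 101) → take 30/32 of G → 187.50; 66/66 used.
Total value = 821.50

821.50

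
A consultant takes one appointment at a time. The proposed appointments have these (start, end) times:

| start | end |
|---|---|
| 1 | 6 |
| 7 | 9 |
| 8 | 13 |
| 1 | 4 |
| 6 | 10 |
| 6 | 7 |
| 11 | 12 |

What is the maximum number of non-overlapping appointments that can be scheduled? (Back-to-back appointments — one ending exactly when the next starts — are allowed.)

Sort by end time and greedily take each interval whose start is ≥ the last chosen end.
By end time: (1,4), (1,6), (6,7), (7,9), (6,10), (11,12), (8,13).
Pick (1,4); next start ≥ 4 → (6,7); next start ≥ 7 → (7,9); next start ≥ 9 → (11,12).
Selected 4 appointments.

4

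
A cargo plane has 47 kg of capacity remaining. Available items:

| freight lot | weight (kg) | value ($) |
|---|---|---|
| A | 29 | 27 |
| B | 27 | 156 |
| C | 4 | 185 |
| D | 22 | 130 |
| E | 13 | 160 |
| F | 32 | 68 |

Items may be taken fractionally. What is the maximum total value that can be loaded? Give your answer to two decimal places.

521.22

Ratios (sorted): C 46.25, E 12.31, D 5.91, B 5.78, F 2.12, A 0.93
take C (4 @ 185); take E (13 @ 160); take D (22 @ 130); take 8/27 of B → 46.22. Capacity used 47/47.
Total value = 521.22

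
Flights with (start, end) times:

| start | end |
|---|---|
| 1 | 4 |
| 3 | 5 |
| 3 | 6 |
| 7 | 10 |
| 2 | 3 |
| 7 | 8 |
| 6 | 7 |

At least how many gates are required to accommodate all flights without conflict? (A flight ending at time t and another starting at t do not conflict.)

Count concurrent intervals with a sweep; the peak is the room count.
starts: [1, 2, 3, 3, 6, 7, 7]
ends:   [3, 4, 5, 6, 7, 8, 10]
s1→1 s2→2 e3→1 s3→2 s3→3  — peak 3.

3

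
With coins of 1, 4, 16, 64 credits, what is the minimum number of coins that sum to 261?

6

261 = 4×64 + 1×4 + 1×1
Total coins = 4 + 1 + 1 = 6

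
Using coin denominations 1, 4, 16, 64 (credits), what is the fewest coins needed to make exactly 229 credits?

Greedy: take as many of the largest coin as possible, then repeat with the remainder.
229 − 3×64→37 − 2×16→5 − 1×4→1 − 1×1→0
Total coins = 3 + 2 + 1 + 1 = 7

7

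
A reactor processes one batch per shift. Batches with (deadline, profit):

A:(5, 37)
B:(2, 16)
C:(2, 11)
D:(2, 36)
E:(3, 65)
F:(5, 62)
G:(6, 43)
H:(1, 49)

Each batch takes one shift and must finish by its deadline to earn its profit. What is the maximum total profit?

Sort by profit descending; place each in the latest free slot ≤ its deadline.
Profit order: E=65 F=62 H=49 G=43 A=37 D=36 B=16 C=11
Assign: E→slot 3, F→slot 5, H→slot 1, G→slot 6, A→slot 4, D→slot 2, B skipped, C skipped.
Slots: [1:H] [2:D] [3:E] [4:A] [5:F] [6:G]
Profit = 49 + 36 + 65 + 37 + 62 + 43 = 292

292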